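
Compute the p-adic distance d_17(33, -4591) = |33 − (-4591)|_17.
d_17(33, -4591) = 1/289

Step 1 — x − y = 33 − (-4591) = 4624. Step 2 — v_17(4624) = 2 (factor: 4624 = (17^2 · 16); the sign does not affect v_p). Step 3 — |x − y|_17 = 17^{-2} = 1/289.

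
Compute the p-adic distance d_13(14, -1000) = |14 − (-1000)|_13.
d_13(14, -1000) = 1/169

Step 1 — x − y = 14 − (-1000) = 1014. Step 2 — v_13(1014) = 2 (factor: 1014 = (13^2 · 6); the sign does not affect v_p). Step 3 — |x − y|_13 = 13^{-2} = 1/169.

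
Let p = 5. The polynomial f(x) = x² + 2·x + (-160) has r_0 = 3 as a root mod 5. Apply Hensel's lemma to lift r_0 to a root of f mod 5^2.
r_1 = 18 (mod 25)

Hensel: r_{i+1} = r_i − f(r_i)·(f′(r_i))^{-1} mod 5^{i+2}, f′(x) = 2x + 2. Iterate:
  r_0 = 3 (mod 5)
  r_1 = 18 (mod 25)
Final: r = 18 satisfies f(r) ≡ 0 mod 5^2.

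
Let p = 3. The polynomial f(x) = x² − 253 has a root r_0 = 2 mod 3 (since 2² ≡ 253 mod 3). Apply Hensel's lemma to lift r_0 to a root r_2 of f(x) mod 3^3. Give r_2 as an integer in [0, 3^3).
r_2 = 8 (mod 27)

Hensel's recurrence: r_{i+1} = r_i − f(r_i)·(f′(r_i))^{-1} mod 3^{i+2}, with f′(x) = 2x. Iterate:
  r_0 = 2 (mod 3)
  r_1 = 8 (mod 9)
  r_2 = 8 (mod 27)
Final: r_2 = 8, and one checks f(r_2) ≡ 0 mod 3^3.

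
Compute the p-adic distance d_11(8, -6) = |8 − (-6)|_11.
d_11(8, -6) = 1

Step 1 — x − y = 8 − (-6) = 14. Step 2 — v_11(14) = 0 (factor: 14 = (11^0 · 14); the sign does not affect v_p). Step 3 — |x − y|_11 = 11^{0} = 1.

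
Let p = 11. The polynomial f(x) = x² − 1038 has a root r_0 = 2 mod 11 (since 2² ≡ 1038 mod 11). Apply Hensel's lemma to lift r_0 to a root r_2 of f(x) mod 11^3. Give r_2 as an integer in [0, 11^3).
r_2 = 442 (mod 1331)

Hensel's recurrence: r_{i+1} = r_i − f(r_i)·(f′(r_i))^{-1} mod 11^{i+2}, with f′(x) = 2x. Iterate:
  r_0 = 2 (mod 11)
  r_1 = 79 (mod 121)
  r_2 = 442 (mod 1331)
Final: r_2 = 442, and one checks f(r_2) ≡ 0 mod 11^3.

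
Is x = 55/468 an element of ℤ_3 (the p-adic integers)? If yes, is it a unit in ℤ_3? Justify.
x ∉ ℤ_3 (v_3(x) = -2 < 0)

ℤ_3 = {x ∈ ℚ_3 : v_3(x) ≥ 0} and ℤ_3^× = {x ∈ ℤ_3 : v_3(x) = 0}. Here v_3(55/468) = v_3(num) − v_3(den) = -2; compare against these criteria.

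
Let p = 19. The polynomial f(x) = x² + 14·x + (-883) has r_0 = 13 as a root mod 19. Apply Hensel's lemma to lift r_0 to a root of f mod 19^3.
r_2 = 1001 (mod 6859)

Hensel: r_{i+1} = r_i − f(r_i)·(f′(r_i))^{-1} mod 19^{i+2}, f′(x) = 2x + 14. Iterate:
  r_0 = 13 (mod 19)
  r_1 = 279 (mod 361)
  r_2 = 1001 (mod 6859)
Final: r = 1001 satisfies f(r) ≡ 0 mod 19^3.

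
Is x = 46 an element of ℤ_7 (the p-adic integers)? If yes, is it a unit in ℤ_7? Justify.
x ∈ ℤ_7^× (unit); v_7(x) = 0

ℤ_7 = {x ∈ ℚ_7 : v_7(x) ≥ 0} and ℤ_7^× = {x ∈ ℤ_7 : v_7(x) = 0}. Here v_7(46) = v_7(num) − v_7(den) = 0; compare against these criteria.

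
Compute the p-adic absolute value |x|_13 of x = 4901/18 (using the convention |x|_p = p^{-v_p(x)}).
|4901/18|_13 = 1/169

Step 1 — compute v_13(x) by factoring powers of 13 out of the numerator and denominator: v_13(4901/18) = 2. Step 2 — apply |x|_p = p^{-v_p(x)} = 13^{-2} = 1/169.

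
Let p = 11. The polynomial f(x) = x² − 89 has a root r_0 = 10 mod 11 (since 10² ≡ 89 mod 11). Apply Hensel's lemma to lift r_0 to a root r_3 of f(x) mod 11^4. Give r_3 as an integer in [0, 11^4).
r_3 = 2254 (mod 14641)

Hensel's recurrence: r_{i+1} = r_i − f(r_i)·(f′(r_i))^{-1} mod 11^{i+2}, with f′(x) = 2x. Iterate:
  r_0 = 10 (mod 11)
  r_1 = 76 (mod 121)
  r_2 = 923 (mod 1331)
  r_3 = 2254 (mod 14641)
Final: r_3 = 2254, and one checks f(r_3) ≡ 0 mod 11^4.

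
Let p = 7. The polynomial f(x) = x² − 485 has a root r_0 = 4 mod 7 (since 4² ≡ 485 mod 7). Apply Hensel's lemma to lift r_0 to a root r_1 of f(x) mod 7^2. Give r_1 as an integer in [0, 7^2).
r_1 = 32 (mod 49)

Hensel's recurrence: r_{i+1} = r_i − f(r_i)·(f′(r_i))^{-1} mod 7^{i+2}, with f′(x) = 2x. Iterate:
  r_0 = 4 (mod 7)
  r_1 = 32 (mod 49)
Final: r_1 = 32, and one checks f(r_1) ≡ 0 mod 7^2.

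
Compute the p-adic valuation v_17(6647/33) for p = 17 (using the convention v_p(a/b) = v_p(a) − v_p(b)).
v_17(6647/33) = 2

Factor powers of 17 from the numerator and denominator of the reduced fraction: 6647 = 17^2 · 23 and 33 = 17^0 · 33. Apply v_p(a/b) = v_p(a) − v_p(b): v_17(6647/33) = 2 − 0 = 2.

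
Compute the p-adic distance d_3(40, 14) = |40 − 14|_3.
d_3(40, 14) = 1

Step 1 — x − y = 40 − 14 = 26. Step 2 — v_3(26) = 0 (factor: 26 = (3^0 · 26); the sign does not affect v_p). Step 3 — |x − y|_3 = 3^{0} = 1.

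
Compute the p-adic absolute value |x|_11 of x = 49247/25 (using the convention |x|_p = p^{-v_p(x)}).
|49247/25|_11 = 1/1331

Step 1 — compute v_11(x) by factoring powers of 11 out of the numerator and denominator: v_11(49247/25) = 3. Step 2 — apply |x|_p = p^{-v_p(x)} = 11^{-3} = 1/1331.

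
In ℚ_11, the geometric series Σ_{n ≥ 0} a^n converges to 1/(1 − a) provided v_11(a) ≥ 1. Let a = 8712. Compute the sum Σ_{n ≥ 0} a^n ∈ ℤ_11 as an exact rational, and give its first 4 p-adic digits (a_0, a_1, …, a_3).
Σ a^n = 1/(1 − a) = -1/8711;  first 4 digits = (1, 0, 6, 6)

v_11(a) = 2 ≥ 1, so the series converges in ℤ_11 to 1/(1 − a) = 1/(1 − 8712) = -1/8711. Expand this rational in ℤ_11: compute digits iteratively via d_i = x_i mod 11, x_{i+1} = (x_i − d_i)/11. The first 4 digits are (1, 0, 6, 6).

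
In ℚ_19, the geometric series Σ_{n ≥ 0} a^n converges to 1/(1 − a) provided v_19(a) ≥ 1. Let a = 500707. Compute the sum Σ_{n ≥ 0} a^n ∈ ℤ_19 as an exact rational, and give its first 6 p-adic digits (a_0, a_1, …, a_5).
Σ a^n = 1/(1 − a) = -1/500706;  first 6 digits = (1, 0, 0, 16, 3, 0)

v_19(a) = 3 ≥ 1, so the series converges in ℤ_19 to 1/(1 − a) = 1/(1 − 500707) = -1/500706. Expand this rational in ℤ_19: compute digits iteratively via d_i = x_i mod 19, x_{i+1} = (x_i − d_i)/19. The first 6 digits are (1, 0, 0, 16, 3, 0).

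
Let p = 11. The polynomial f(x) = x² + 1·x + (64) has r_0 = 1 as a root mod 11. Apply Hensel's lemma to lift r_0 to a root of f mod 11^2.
r_1 = 100 (mod 121)

Hensel: r_{i+1} = r_i − f(r_i)·(f′(r_i))^{-1} mod 11^{i+2}, f′(x) = 2x + 1. Iterate:
  r_0 = 1 (mod 11)
  r_1 = 100 (mod 121)
Final: r = 100 satisfies f(r) ≡ 0 mod 11^2.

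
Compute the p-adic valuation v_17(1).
v_17(1) = 0

v_17(n) is the largest exponent k such that 17^k divides n. Factor out: 1 = 17^0 · 1. (Sign doesn't affect v_p.) So v_17(1) = 0.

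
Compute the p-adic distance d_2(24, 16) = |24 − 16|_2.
d_2(24, 16) = 1/8

Step 1 — x − y = 24 − 16 = 8. Step 2 — v_2(8) = 3 (factor: 8 = (2^3 · 1); the sign does not affect v_p). Step 3 — |x − y|_2 = 2^{-3} = 1/8.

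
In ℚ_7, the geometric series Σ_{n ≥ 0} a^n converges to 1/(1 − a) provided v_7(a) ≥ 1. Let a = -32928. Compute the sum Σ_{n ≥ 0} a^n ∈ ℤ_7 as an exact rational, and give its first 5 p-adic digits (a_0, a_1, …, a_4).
Σ a^n = 1/(1 − a) = 1/32929;  first 5 digits = (1, 0, 0, 2, 0)

v_7(a) = 3 ≥ 1, so the series converges in ℤ_7 to 1/(1 − a) = 1/(1 − (-32928)) = 1/32929. Expand this rational in ℤ_7: compute digits iteratively via d_i = x_i mod 7, x_{i+1} = (x_i − d_i)/7. The first 5 digits are (1, 0, 0, 2, 0).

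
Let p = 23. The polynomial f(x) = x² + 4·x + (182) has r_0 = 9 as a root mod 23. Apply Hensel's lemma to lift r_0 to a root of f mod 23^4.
r_3 = 279091 (mod 279841)

Hensel: r_{i+1} = r_i − f(r_i)·(f′(r_i))^{-1} mod 23^{i+2}, f′(x) = 2x + 4. Iterate:
  r_0 = 9 (mod 23)
  r_1 = 308 (mod 529)
  r_2 = 11417 (mod 12167)
  r_3 = 279091 (mod 279841)
Final: r = 279091 satisfies f(r) ≡ 0 mod 23^4.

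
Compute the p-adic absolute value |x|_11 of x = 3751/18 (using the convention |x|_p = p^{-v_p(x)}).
|3751/18|_11 = 1/121

Step 1 — compute v_11(x) by factoring powers of 11 out of the numerator and denominator: v_11(3751/18) = 2. Step 2 — apply |x|_p = p^{-v_p(x)} = 11^{-2} = 1/121.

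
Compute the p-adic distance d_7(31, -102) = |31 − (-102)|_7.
d_7(31, -102) = 1/7

Step 1 — x − y = 31 − (-102) = 133. Step 2 — v_7(133) = 1 (factor: 133 = (7^1 · 19); the sign does not affect v_p). Step 3 — |x − y|_7 = 7^{-1} = 1/7.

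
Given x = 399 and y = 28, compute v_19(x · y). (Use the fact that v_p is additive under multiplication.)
v_19(11172) = 1

v_p(x) = 1 (factor: 399 = 19^1 · 21); v_p(y) = 0 (factor: 28 = 19^0 · 28). Additivity: v_p(xy) = v_p(x) + v_p(y) = 1 + 0 = 1. (Direct check: xy = 11172 = 19^1 · (588).)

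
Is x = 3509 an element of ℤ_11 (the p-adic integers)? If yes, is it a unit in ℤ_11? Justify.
x ∈ ℤ_11 but not a unit; v_11(x) = 2 > 0

ℤ_11 = {x ∈ ℚ_11 : v_11(x) ≥ 0} and ℤ_11^× = {x ∈ ℤ_11 : v_11(x) = 0}. Here v_11(3509) = v_11(num) − v_11(den) = 2; compare against these criteria.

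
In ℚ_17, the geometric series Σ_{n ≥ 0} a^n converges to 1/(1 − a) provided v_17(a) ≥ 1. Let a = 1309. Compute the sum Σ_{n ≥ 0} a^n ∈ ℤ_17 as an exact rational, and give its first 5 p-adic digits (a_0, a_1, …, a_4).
Σ a^n = 1/(1 − a) = -1/1308;  first 5 digits = (1, 9, 0, 7, 14)

v_17(a) = 1 ≥ 1, so the series converges in ℤ_17 to 1/(1 − a) = 1/(1 − 1309) = -1/1308. Expand this rational in ℤ_17: compute digits iteratively via d_i = x_i mod 17, x_{i+1} = (x_i − d_i)/17. The first 5 digits are (1, 9, 0, 7, 14).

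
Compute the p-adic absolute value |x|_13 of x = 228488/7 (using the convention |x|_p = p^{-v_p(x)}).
|228488/7|_13 = 1/28561

Step 1 — compute v_13(x) by factoring powers of 13 out of the numerator and denominator: v_13(228488/7) = 4. Step 2 — apply |x|_p = p^{-v_p(x)} = 13^{-4} = 1/28561.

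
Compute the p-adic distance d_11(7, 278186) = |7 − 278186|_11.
d_11(7, 278186) = 1/14641

Step 1 — x − y = 7 − 278186 = -278179. Step 2 — v_11(-278179) = 4 (factor: -278179 = −(11^4 · 19); the sign does not affect v_p). Step 3 — |x − y|_11 = 11^{-4} = 1/14641.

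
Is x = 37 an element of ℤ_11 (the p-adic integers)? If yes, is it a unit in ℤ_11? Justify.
x ∈ ℤ_11^× (unit); v_11(x) = 0

ℤ_11 = {x ∈ ℚ_11 : v_11(x) ≥ 0} and ℤ_11^× = {x ∈ ℤ_11 : v_11(x) = 0}. Here v_11(37) = v_11(num) − v_11(den) = 0; compare against these criteria.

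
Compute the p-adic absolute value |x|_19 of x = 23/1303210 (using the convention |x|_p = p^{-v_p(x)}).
|23/1303210|_19 = 130321

Step 1 — compute v_19(x) by factoring powers of 19 out of the numerator and denominator: v_19(23/1303210) = -4. Step 2 — apply |x|_p = p^{-v_p(x)} = 19^{4} = 130321.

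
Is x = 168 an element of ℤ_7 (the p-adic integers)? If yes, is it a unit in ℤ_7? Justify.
x ∈ ℤ_7 but not a unit; v_7(x) = 1 > 0

ℤ_7 = {x ∈ ℚ_7 : v_7(x) ≥ 0} and ℤ_7^× = {x ∈ ℤ_7 : v_7(x) = 0}. Here v_7(168) = v_7(num) − v_7(den) = 1; compare against these criteria.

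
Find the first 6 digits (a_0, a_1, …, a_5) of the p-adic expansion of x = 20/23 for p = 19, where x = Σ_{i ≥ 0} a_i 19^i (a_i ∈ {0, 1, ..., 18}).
(a_0, …, a_5) = (5, 13, 15, 0, 14, 10)

v_19(20/23) = 0 (numerator and denominator both coprime to 19), so x ∈ ℤ_19^×. Compute digits iteratively via a_i = x_i mod 19, x_{i+1} = (x_i − a_i)/19, with x_0 = x:
  x_0 = 20/23;  a_0 = 5;  x_1 = (x_0 − 5)/19 = -5/23
  x_1 = -5/23;  a_1 = 13;  x_2 = (x_1 − 13)/19 = -16/23
  x_2 = -16/23;  a_2 = 15;  x_3 = (x_2 − 15)/19 = -19/23
  x_3 = -19/23;  a_3 = 0;  x_4 = (x_3 − 0)/19 = -1/23
  x_4 = -1/23;  a_4 = 14;  x_5 = (x_4 − 14)/19 = -17/23
  x_5 = -17/23;  a_5 = 10;  x_6 = (x_5 − 10)/19 = -13/23
Digits: (5, 13, 15, 0, 14, 10).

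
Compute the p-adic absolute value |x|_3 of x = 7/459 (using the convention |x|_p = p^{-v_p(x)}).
|7/459|_3 = 27

Step 1 — compute v_3(x) by factoring powers of 3 out of the numerator and denominator: v_3(7/459) = -3. Step 2 — apply |x|_p = p^{-v_p(x)} = 3^{3} = 27.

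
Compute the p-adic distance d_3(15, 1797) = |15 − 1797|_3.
d_3(15, 1797) = 1/81

Step 1 — x − y = 15 − 1797 = -1782. Step 2 — v_3(-1782) = 4 (factor: -1782 = −(3^4 · 22); the sign does not affect v_p). Step 3 — |x − y|_3 = 3^{-4} = 1/81.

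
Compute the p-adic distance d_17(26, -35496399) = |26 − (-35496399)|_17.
d_17(26, -35496399) = 1/1419857

Step 1 — x − y = 26 − (-35496399) = 35496425. Step 2 — v_17(35496425) = 5 (factor: 35496425 = (17^5 · 25); the sign does not affect v_p). Step 3 — |x − y|_17 = 17^{-5} = 1/1419857.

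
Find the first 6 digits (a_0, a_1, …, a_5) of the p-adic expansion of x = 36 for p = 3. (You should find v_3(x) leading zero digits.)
(a_0, …, a_5) = (0, 0, 1, 1, 0, 0)

v_3(36) = 2, so a_0 = ... = a_1 = 0. Factor out: x = 3^2 · u with u = 4 a unit in ℤ_3. Expand u iteratively via a_{v+i} = u_i mod 3, u_{i+1} = (u_i − a_{v+i})/3:
  u_0 = 4;  a_2 = 1;  u_1 = (u_0 − 1)/3 = 1
  u_1 = 1;  a_3 = 1;  u_2 = (u_1 − 1)/3 = 0
  u_2 = 0;  a_4 = 0;  u_3 = (u_2 − 0)/3 = 0
  u_3 = 0;  a_5 = 0;  u_4 = (u_3 − 0)/3 = 0
Digits: (0, 0, 1, 1, 0, 0).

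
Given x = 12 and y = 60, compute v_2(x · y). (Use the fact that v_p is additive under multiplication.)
v_2(720) = 4

v_p(x) = 2 (factor: 12 = 2^2 · 3); v_p(y) = 2 (factor: 60 = 2^2 · 15). Additivity: v_p(xy) = v_p(x) + v_p(y) = 2 + 2 = 4. (Direct check: xy = 720 = 2^4 · (45).)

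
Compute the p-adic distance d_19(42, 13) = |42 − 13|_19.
d_19(42, 13) = 1

Step 1 — x − y = 42 − 13 = 29. Step 2 — v_19(29) = 0 (factor: 29 = (19^0 · 29); the sign does not affect v_p). Step 3 — |x − y|_19 = 19^{0} = 1.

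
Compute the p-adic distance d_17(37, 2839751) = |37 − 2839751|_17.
d_17(37, 2839751) = 1/1419857

Step 1 — x − y = 37 − 2839751 = -2839714. Step 2 — v_17(-2839714) = 5 (factor: -2839714 = −(17^5 · 2); the sign does not affect v_p). Step 3 — |x − y|_17 = 17^{-5} = 1/1419857.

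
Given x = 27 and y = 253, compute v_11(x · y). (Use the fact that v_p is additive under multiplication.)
v_11(6831) = 1

v_p(x) = 0 (factor: 27 = 11^0 · 27); v_p(y) = 1 (factor: 253 = 11^1 · 23). Additivity: v_p(xy) = v_p(x) + v_p(y) = 0 + 1 = 1. (Direct check: xy = 6831 = 11^1 · (621).)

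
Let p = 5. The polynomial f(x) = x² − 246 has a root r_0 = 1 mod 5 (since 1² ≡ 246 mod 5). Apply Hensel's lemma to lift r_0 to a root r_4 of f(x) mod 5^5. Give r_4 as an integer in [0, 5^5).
r_4 = 1011 (mod 3125)

Hensel's recurrence: r_{i+1} = r_i − f(r_i)·(f′(r_i))^{-1} mod 5^{i+2}, with f′(x) = 2x. Iterate:
  r_0 = 1 (mod 5)
  r_1 = 11 (mod 25)
  r_2 = 11 (mod 125)
  r_3 = 386 (mod 625)
  r_4 = 1011 (mod 3125)
Final: r_4 = 1011, and one checks f(r_4) ≡ 0 mod 5^5.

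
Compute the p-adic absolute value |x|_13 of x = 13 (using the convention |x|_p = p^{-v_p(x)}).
|13|_13 = 1/13

Step 1 — compute v_13(x) by factoring powers of 13 out of the numerator and denominator: v_13(13) = 1. Step 2 — apply |x|_p = p^{-v_p(x)} = 13^{-1} = 1/13.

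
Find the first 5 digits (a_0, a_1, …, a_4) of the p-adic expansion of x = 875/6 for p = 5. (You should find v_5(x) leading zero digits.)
(a_0, …, a_4) = (0, 0, 0, 2, 4)

v_5(875/6) = 3, so a_0 = ... = a_2 = 0. Factor out: x = 5^3 · u with u = 7/6 a unit in ℤ_5. Expand u iteratively via a_{v+i} = u_i mod 5, u_{i+1} = (u_i − a_{v+i})/5:
  u_0 = 7/6;  a_3 = 2;  u_1 = (u_0 − 2)/5 = -1/6
  u_1 = -1/6;  a_4 = 4;  u_2 = (u_1 − 4)/5 = -5/6
Digits: (0, 0, 0, 2, 4).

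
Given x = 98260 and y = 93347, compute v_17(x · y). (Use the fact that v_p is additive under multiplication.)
v_17(9172276220) = 6

v_p(x) = 3 (factor: 98260 = 17^3 · 20); v_p(y) = 3 (factor: 93347 = 17^3 · 19). Additivity: v_p(xy) = v_p(x) + v_p(y) = 3 + 3 = 6. (Direct check: xy = 9172276220 = 17^6 · (380).)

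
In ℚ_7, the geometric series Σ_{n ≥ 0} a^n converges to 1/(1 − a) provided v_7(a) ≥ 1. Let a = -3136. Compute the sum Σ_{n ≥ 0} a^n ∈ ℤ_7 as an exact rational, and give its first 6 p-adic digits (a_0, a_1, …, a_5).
Σ a^n = 1/(1 − a) = 1/3137;  first 6 digits = (1, 0, 6, 4, 6, 3)

v_7(a) = 2 ≥ 1, so the series converges in ℤ_7 to 1/(1 − a) = 1/(1 − (-3136)) = 1/3137. Expand this rational in ℤ_7: compute digits iteratively via d_i = x_i mod 7, x_{i+1} = (x_i − d_i)/7. The first 6 digits are (1, 0, 6, 4, 6, 3).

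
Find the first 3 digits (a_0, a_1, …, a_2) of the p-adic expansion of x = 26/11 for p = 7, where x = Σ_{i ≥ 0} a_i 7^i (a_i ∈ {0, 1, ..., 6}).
(a_0, …, a_2) = (3, 5, 5)

v_7(26/11) = 0 (numerator and denominator both coprime to 7), so x ∈ ℤ_7^×. Compute digits iteratively via a_i = x_i mod 7, x_{i+1} = (x_i − a_i)/7, with x_0 = x:
  x_0 = 26/11;  a_0 = 3;  x_1 = (x_0 − 3)/7 = -1/11
  x_1 = -1/11;  a_1 = 5;  x_2 = (x_1 − 5)/7 = -8/11
  x_2 = -8/11;  a_2 = 5;  x_3 = (x_2 − 5)/7 = -9/11
Digits: (3, 5, 5).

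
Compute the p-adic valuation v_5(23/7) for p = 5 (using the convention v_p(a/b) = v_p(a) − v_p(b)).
v_5(23/7) = 0

Factor powers of 5 from the numerator and denominator of the reduced fraction: 23 = 5^0 · 23 and 7 = 5^0 · 7. Apply v_p(a/b) = v_p(a) − v_p(b): v_5(23/7) = 0 − 0 = 0.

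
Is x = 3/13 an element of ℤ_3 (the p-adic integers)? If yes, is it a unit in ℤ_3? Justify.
x ∈ ℤ_3 but not a unit; v_3(x) = 1 > 0

ℤ_3 = {x ∈ ℚ_3 : v_3(x) ≥ 0} and ℤ_3^× = {x ∈ ℤ_3 : v_3(x) = 0}. Here v_3(3/13) = v_3(num) − v_3(den) = 1; compare against these criteria.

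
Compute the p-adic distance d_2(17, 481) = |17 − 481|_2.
d_2(17, 481) = 1/16

Step 1 — x − y = 17 − 481 = -464. Step 2 — v_2(-464) = 4 (factor: -464 = −(2^4 · 29); the sign does not affect v_p). Step 3 — |x − y|_2 = 2^{-4} = 1/16.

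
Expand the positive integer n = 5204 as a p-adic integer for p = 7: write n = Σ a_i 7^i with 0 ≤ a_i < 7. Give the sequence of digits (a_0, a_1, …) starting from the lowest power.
(a_0, a_1, …) = (3, 1, 1, 1, 2)

Repeated division by 7 gives the digits low-to-high: 5204 = 3 + 1·7^1 + 1·7^2 + 1·7^3 + 2·7^4. Digit sequence: (3, 1, 1, 1, 2).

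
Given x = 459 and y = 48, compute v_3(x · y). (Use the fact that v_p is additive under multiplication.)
v_3(22032) = 4

v_p(x) = 3 (factor: 459 = 3^3 · 17); v_p(y) = 1 (factor: 48 = 3^1 · 16). Additivity: v_p(xy) = v_p(x) + v_p(y) = 3 + 1 = 4. (Direct check: xy = 22032 = 3^4 · (272).)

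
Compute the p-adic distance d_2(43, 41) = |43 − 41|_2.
d_2(43, 41) = 1/2

Step 1 — x − y = 43 − 41 = 2. Step 2 — v_2(2) = 1 (factor: 2 = (2^1 · 1); the sign does not affect v_p). Step 3 — |x − y|_2 = 2^{-1} = 1/2.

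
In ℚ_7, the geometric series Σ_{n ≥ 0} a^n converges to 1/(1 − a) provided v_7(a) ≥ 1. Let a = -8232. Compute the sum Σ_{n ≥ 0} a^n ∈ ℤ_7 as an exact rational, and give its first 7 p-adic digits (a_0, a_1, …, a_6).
Σ a^n = 1/(1 − a) = 1/8233;  first 7 digits = (1, 0, 0, 4, 3, 6, 1)

v_7(a) = 3 ≥ 1, so the series converges in ℤ_7 to 1/(1 − a) = 1/(1 − (-8232)) = 1/8233. Expand this rational in ℤ_7: compute digits iteratively via d_i = x_i mod 7, x_{i+1} = (x_i − d_i)/7. The first 7 digits are (1, 0, 0, 4, 3, 6, 1).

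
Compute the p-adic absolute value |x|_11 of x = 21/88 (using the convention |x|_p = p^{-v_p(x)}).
|21/88|_11 = 11

Step 1 — compute v_11(x) by factoring powers of 11 out of the numerator and denominator: v_11(21/88) = -1. Step 2 — apply |x|_p = p^{-v_p(x)} = 11^{1} = 11.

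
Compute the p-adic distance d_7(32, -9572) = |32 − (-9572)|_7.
d_7(32, -9572) = 1/2401

Step 1 — x − y = 32 − (-9572) = 9604. Step 2 — v_7(9604) = 4 (factor: 9604 = (7^4 · 4); the sign does not affect v_p). Step 3 — |x − y|_7 = 7^{-4} = 1/2401.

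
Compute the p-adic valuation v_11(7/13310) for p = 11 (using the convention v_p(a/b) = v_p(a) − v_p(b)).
v_11(7/13310) = -3

Factor powers of 11 from the numerator and denominator of the reduced fraction: 7 = 11^0 · 7 and 13310 = 11^3 · 10. Apply v_p(a/b) = v_p(a) − v_p(b): v_11(7/13310) = 0 − 3 = -3.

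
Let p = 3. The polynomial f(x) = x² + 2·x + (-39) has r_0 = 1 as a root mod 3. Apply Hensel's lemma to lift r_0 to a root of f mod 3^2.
r_1 = 1 (mod 9)

Hensel: r_{i+1} = r_i − f(r_i)·(f′(r_i))^{-1} mod 3^{i+2}, f′(x) = 2x + 2. Iterate:
  r_0 = 1 (mod 3)
  r_1 = 1 (mod 9)
Final: r = 1 satisfies f(r) ≡ 0 mod 3^2.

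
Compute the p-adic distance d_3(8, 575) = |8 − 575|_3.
d_3(8, 575) = 1/81

Step 1 — x − y = 8 − 575 = -567. Step 2 — v_3(-567) = 4 (factor: -567 = −(3^4 · 7); the sign does not affect v_p). Step 3 — |x − y|_3 = 3^{-4} = 1/81.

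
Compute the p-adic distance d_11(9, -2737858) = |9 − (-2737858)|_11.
d_11(9, -2737858) = 1/161051

Step 1 — x − y = 9 − (-2737858) = 2737867. Step 2 — v_11(2737867) = 5 (factor: 2737867 = (11^5 · 17); the sign does not affect v_p). Step 3 — |x − y|_11 = 11^{-5} = 1/161051.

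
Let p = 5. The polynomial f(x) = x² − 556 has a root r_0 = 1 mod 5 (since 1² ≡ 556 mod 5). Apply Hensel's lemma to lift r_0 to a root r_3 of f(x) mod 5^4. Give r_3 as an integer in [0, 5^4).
r_3 = 416 (mod 625)

Hensel's recurrence: r_{i+1} = r_i − f(r_i)·(f′(r_i))^{-1} mod 5^{i+2}, with f′(x) = 2x. Iterate:
  r_0 = 1 (mod 5)
  r_1 = 16 (mod 25)
  r_2 = 41 (mod 125)
  r_3 = 416 (mod 625)
Final: r_3 = 416, and one checks f(r_3) ≡ 0 mod 5^4.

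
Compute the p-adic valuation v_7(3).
v_7(3) = 0

v_7(n) is the largest exponent k such that 7^k divides n. Factor out: 3 = 7^0 · 3. (Sign doesn't affect v_p.) So v_7(3) = 0.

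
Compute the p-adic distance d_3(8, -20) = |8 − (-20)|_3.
d_3(8, -20) = 1

Step 1 — x − y = 8 − (-20) = 28. Step 2 — v_3(28) = 0 (factor: 28 = (3^0 · 28); the sign does not affect v_p). Step 3 — |x − y|_3 = 3^{0} = 1.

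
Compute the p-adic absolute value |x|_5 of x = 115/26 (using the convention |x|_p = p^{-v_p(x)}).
|115/26|_5 = 1/5

Step 1 — compute v_5(x) by factoring powers of 5 out of the numerator and denominator: v_5(115/26) = 1. Step 2 — apply |x|_p = p^{-v_p(x)} = 5^{-1} = 1/5.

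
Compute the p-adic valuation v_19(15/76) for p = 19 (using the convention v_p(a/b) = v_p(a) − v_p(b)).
v_19(15/76) = -1

Factor powers of 19 from the numerator and denominator of the reduced fraction: 15 = 19^0 · 15 and 76 = 19^1 · 4. Apply v_p(a/b) = v_p(a) − v_p(b): v_19(15/76) = 0 − 1 = -1.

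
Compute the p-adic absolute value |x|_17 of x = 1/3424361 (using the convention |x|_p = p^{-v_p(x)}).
|1/3424361|_17 = 83521

Step 1 — compute v_17(x) by factoring powers of 17 out of the numerator and denominator: v_17(1/3424361) = -4. Step 2 — apply |x|_p = p^{-v_p(x)} = 17^{4} = 83521.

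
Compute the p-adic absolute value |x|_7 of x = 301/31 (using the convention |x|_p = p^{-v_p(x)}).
|301/31|_7 = 1/7

Step 1 — compute v_7(x) by factoring powers of 7 out of the numerator and denominator: v_7(301/31) = 1. Step 2 — apply |x|_p = p^{-v_p(x)} = 7^{-1} = 1/7.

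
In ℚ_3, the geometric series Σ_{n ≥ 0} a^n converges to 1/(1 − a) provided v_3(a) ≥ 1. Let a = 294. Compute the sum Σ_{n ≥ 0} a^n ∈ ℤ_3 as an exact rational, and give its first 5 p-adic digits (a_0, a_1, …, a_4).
Σ a^n = 1/(1 − a) = -1/293;  first 5 digits = (1, 2, 0, 1, 0)

v_3(a) = 1 ≥ 1, so the series converges in ℤ_3 to 1/(1 − a) = 1/(1 − 294) = -1/293. Expand this rational in ℤ_3: compute digits iteratively via d_i = x_i mod 3, x_{i+1} = (x_i − d_i)/3. The first 5 digits are (1, 2, 0, 1, 0).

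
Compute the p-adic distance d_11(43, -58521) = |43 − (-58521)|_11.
d_11(43, -58521) = 1/14641

Step 1 — x − y = 43 − (-58521) = 58564. Step 2 — v_11(58564) = 4 (factor: 58564 = (11^4 · 4); the sign does not affect v_p). Step 3 — |x − y|_11 = 11^{-4} = 1/14641.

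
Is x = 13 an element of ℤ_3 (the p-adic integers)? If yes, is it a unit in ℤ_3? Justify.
x ∈ ℤ_3^× (unit); v_3(x) = 0

ℤ_3 = {x ∈ ℚ_3 : v_3(x) ≥ 0} and ℤ_3^× = {x ∈ ℤ_3 : v_3(x) = 0}. Here v_3(13) = v_3(num) − v_3(den) = 0; compare against these criteria.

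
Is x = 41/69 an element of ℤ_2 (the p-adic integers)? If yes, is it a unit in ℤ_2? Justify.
x ∈ ℤ_2^× (unit); v_2(x) = 0

ℤ_2 = {x ∈ ℚ_2 : v_2(x) ≥ 0} and ℤ_2^× = {x ∈ ℤ_2 : v_2(x) = 0}. Here v_2(41/69) = v_2(num) − v_2(den) = 0; compare against these criteria.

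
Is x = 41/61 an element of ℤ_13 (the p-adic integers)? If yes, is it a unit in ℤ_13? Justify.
x ∈ ℤ_13^× (unit); v_13(x) = 0

ℤ_13 = {x ∈ ℚ_13 : v_13(x) ≥ 0} and ℤ_13^× = {x ∈ ℤ_13 : v_13(x) = 0}. Here v_13(41/61) = v_13(num) − v_13(den) = 0; compare against these criteria.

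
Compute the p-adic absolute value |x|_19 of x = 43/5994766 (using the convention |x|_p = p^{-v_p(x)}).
|43/5994766|_19 = 130321

Step 1 — compute v_19(x) by factoring powers of 19 out of the numerator and denominator: v_19(43/5994766) = -4. Step 2 — apply |x|_p = p^{-v_p(x)} = 19^{4} = 130321.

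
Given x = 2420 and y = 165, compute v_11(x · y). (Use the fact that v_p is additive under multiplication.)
v_11(399300) = 3

v_p(x) = 2 (factor: 2420 = 11^2 · 20); v_p(y) = 1 (factor: 165 = 11^1 · 15). Additivity: v_p(xy) = v_p(x) + v_p(y) = 2 + 1 = 3. (Direct check: xy = 399300 = 11^3 · (300).)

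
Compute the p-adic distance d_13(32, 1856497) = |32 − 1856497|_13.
d_13(32, 1856497) = 1/371293

Step 1 — x − y = 32 − 1856497 = -1856465. Step 2 — v_13(-1856465) = 5 (factor: -1856465 = −(13^5 · 5); the sign does not affect v_p). Step 3 — |x − y|_13 = 13^{-5} = 1/371293.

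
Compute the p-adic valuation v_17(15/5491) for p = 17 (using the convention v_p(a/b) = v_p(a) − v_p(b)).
v_17(15/5491) = -2

Factor powers of 17 from the numerator and denominator of the reduced fraction: 15 = 17^0 · 15 and 5491 = 17^2 · 19. Apply v_p(a/b) = v_p(a) − v_p(b): v_17(15/5491) = 0 − 2 = -2.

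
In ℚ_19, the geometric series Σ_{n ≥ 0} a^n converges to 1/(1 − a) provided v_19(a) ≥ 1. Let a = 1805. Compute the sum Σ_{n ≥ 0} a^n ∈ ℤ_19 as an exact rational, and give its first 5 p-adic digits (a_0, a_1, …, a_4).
Σ a^n = 1/(1 − a) = -1/1804;  first 5 digits = (1, 0, 5, 0, 6)

v_19(a) = 2 ≥ 1, so the series converges in ℤ_19 to 1/(1 − a) = 1/(1 − 1805) = -1/1804. Expand this rational in ℤ_19: compute digits iteratively via d_i = x_i mod 19, x_{i+1} = (x_i − d_i)/19. The first 5 digits are (1, 0, 5, 0, 6).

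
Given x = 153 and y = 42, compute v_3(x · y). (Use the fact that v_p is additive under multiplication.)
v_3(6426) = 3

v_p(x) = 2 (factor: 153 = 3^2 · 17); v_p(y) = 1 (factor: 42 = 3^1 · 14). Additivity: v_p(xy) = v_p(x) + v_p(y) = 2 + 1 = 3. (Direct check: xy = 6426 = 3^3 · (238).)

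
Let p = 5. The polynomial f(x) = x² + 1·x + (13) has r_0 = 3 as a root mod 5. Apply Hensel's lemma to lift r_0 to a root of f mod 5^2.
r_1 = 3 (mod 25)

Hensel: r_{i+1} = r_i − f(r_i)·(f′(r_i))^{-1} mod 5^{i+2}, f′(x) = 2x + 1. Iterate:
  r_0 = 3 (mod 5)
  r_1 = 3 (mod 25)
Final: r = 3 satisfies f(r) ≡ 0 mod 5^2.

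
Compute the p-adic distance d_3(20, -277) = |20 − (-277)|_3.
d_3(20, -277) = 1/27

Step 1 — x − y = 20 − (-277) = 297. Step 2 — v_3(297) = 3 (factor: 297 = (3^3 · 11); the sign does not affect v_p). Step 3 — |x − y|_3 = 3^{-3} = 1/27.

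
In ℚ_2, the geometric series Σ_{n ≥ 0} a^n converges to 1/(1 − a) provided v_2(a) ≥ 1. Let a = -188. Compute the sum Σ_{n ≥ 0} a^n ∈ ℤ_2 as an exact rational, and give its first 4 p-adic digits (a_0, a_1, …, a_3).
Σ a^n = 1/(1 − a) = 1/189;  first 4 digits = (1, 0, 1, 0)

v_2(a) = 2 ≥ 1, so the series converges in ℤ_2 to 1/(1 − a) = 1/(1 − (-188)) = 1/189. Expand this rational in ℤ_2: compute digits iteratively via d_i = x_i mod 2, x_{i+1} = (x_i − d_i)/2. The first 4 digits are (1, 0, 1, 0).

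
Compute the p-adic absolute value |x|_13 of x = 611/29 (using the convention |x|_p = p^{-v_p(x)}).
|611/29|_13 = 1/13

Step 1 — compute v_13(x) by factoring powers of 13 out of the numerator and denominator: v_13(611/29) = 1. Step 2 — apply |x|_p = p^{-v_p(x)} = 13^{-1} = 1/13.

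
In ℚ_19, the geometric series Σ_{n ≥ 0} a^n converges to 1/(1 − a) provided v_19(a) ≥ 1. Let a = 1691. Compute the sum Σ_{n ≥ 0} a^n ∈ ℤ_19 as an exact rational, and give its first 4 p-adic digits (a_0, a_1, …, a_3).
Σ a^n = 1/(1 − a) = -1/1690;  first 4 digits = (1, 13, 2, 11)

v_19(a) = 1 ≥ 1, so the series converges in ℤ_19 to 1/(1 − a) = 1/(1 − 1691) = -1/1690. Expand this rational in ℤ_19: compute digits iteratively via d_i = x_i mod 19, x_{i+1} = (x_i − d_i)/19. The first 4 digits are (1, 13, 2, 11).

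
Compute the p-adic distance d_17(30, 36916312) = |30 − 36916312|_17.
d_17(30, 36916312) = 1/1419857

Step 1 — x − y = 30 − 36916312 = -36916282. Step 2 — v_17(-36916282) = 5 (factor: -36916282 = −(17^5 · 26); the sign does not affect v_p). Step 3 — |x − y|_17 = 17^{-5} = 1/1419857.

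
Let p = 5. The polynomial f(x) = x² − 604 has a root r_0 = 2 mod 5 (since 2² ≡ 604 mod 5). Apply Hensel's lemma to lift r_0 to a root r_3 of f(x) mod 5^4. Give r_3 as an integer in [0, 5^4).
r_3 = 152 (mod 625)

Hensel's recurrence: r_{i+1} = r_i − f(r_i)·(f′(r_i))^{-1} mod 5^{i+2}, with f′(x) = 2x. Iterate:
  r_0 = 2 (mod 5)
  r_1 = 2 (mod 25)
  r_2 = 27 (mod 125)
  r_3 = 152 (mod 625)
Final: r_3 = 152, and one checks f(r_3) ≡ 0 mod 5^4.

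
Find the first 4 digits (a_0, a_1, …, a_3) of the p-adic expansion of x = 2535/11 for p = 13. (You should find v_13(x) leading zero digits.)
(a_0, …, a_3) = (0, 0, 12, 11)

v_13(2535/11) = 2, so a_0 = ... = a_1 = 0. Factor out: x = 13^2 · u with u = 15/11 a unit in ℤ_13. Expand u iteratively via a_{v+i} = u_i mod 13, u_{i+1} = (u_i − a_{v+i})/13:
  u_0 = 15/11;  a_2 = 12;  u_1 = (u_0 − 12)/13 = -9/11
  u_1 = -9/11;  a_3 = 11;  u_2 = (u_1 − 11)/13 = -10/11
Digits: (0, 0, 12, 11).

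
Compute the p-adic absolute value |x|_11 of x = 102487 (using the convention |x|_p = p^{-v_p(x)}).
|102487|_11 = 1/14641

Step 1 — compute v_11(x) by factoring powers of 11 out of the numerator and denominator: v_11(102487) = 4. Step 2 — apply |x|_p = p^{-v_p(x)} = 11^{-4} = 1/14641.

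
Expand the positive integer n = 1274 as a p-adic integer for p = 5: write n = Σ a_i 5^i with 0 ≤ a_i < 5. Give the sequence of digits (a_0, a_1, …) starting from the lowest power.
(a_0, a_1, …) = (4, 4, 0, 0, 2)

Repeated division by 5 gives the digits low-to-high: 1274 = 4 + 4·5^1 + 2·5^4. Digit sequence: (4, 4, 0, 0, 2).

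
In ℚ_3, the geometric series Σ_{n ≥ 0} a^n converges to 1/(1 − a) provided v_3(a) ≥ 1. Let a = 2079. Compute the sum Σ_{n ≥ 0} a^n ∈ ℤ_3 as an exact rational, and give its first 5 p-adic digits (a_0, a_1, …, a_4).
Σ a^n = 1/(1 − a) = -1/2078;  first 5 digits = (1, 0, 0, 2, 1)

v_3(a) = 3 ≥ 1, so the series converges in ℤ_3 to 1/(1 − a) = 1/(1 − 2079) = -1/2078. Expand this rational in ℤ_3: compute digits iteratively via d_i = x_i mod 3, x_{i+1} = (x_i − d_i)/3. The first 5 digits are (1, 0, 0, 2, 1).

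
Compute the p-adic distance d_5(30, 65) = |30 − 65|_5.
d_5(30, 65) = 1/5

Step 1 — x − y = 30 − 65 = -35. Step 2 — v_5(-35) = 1 (factor: -35 = −(5^1 · 7); the sign does not affect v_p). Step 3 — |x − y|_5 = 5^{-1} = 1/5.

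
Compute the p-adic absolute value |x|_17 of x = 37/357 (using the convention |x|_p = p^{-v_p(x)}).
|37/357|_17 = 17

Step 1 — compute v_17(x) by factoring powers of 17 out of the numerator and denominator: v_17(37/357) = -1. Step 2 — apply |x|_p = p^{-v_p(x)} = 17^{1} = 17.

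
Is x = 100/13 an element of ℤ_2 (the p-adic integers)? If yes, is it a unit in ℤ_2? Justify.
x ∈ ℤ_2 but not a unit; v_2(x) = 2 > 0

ℤ_2 = {x ∈ ℚ_2 : v_2(x) ≥ 0} and ℤ_2^× = {x ∈ ℤ_2 : v_2(x) = 0}. Here v_2(100/13) = v_2(num) − v_2(den) = 2; compare against these criteria.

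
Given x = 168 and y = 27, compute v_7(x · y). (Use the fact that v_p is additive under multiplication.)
v_7(4536) = 1

v_p(x) = 1 (factor: 168 = 7^1 · 24); v_p(y) = 0 (factor: 27 = 7^0 · 27). Additivity: v_p(xy) = v_p(x) + v_p(y) = 1 + 0 = 1. (Direct check: xy = 4536 = 7^1 · (648).)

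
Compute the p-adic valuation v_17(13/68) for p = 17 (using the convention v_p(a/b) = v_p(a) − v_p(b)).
v_17(13/68) = -1

Factor powers of 17 from the numerator and denominator of the reduced fraction: 13 = 17^0 · 13 and 68 = 17^1 · 4. Apply v_p(a/b) = v_p(a) − v_p(b): v_17(13/68) = 0 − 1 = -1.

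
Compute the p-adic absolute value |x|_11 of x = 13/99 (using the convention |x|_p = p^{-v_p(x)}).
|13/99|_11 = 11

Step 1 — compute v_11(x) by factoring powers of 11 out of the numerator and denominator: v_11(13/99) = -1. Step 2 — apply |x|_p = p^{-v_p(x)} = 11^{1} = 11.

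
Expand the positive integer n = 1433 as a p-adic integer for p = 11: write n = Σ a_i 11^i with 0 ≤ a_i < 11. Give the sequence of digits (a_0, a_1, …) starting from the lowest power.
(a_0, a_1, …) = (3, 9, 0, 1)

Repeated division by 11 gives the digits low-to-high: 1433 = 3 + 9·11^1 + 1·11^3. Digit sequence: (3, 9, 0, 1).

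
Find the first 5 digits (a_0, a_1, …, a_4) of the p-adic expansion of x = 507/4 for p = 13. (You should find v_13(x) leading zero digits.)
(a_0, …, a_4) = (0, 0, 4, 3, 3)

v_13(507/4) = 2, so a_0 = ... = a_1 = 0. Factor out: x = 13^2 · u with u = 3/4 a unit in ℤ_13. Expand u iteratively via a_{v+i} = u_i mod 13, u_{i+1} = (u_i − a_{v+i})/13:
  u_0 = 3/4;  a_2 = 4;  u_1 = (u_0 − 4)/13 = -1/4
  u_1 = -1/4;  a_3 = 3;  u_2 = (u_1 − 3)/13 = -1/4
  u_2 = -1/4;  a_4 = 3;  u_3 = (u_2 − 3)/13 = -1/4
Digits: (0, 0, 4, 3, 3).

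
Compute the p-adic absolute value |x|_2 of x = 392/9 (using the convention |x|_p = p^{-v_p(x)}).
|392/9|_2 = 1/8

Step 1 — compute v_2(x) by factoring powers of 2 out of the numerator and denominator: v_2(392/9) = 3. Step 2 — apply |x|_p = p^{-v_p(x)} = 2^{-3} = 1/8.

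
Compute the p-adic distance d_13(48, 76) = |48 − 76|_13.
d_13(48, 76) = 1

Step 1 — x − y = 48 − 76 = -28. Step 2 — v_13(-28) = 0 (factor: -28 = −(13^0 · 28); the sign does not affect v_p). Step 3 — |x − y|_13 = 13^{0} = 1.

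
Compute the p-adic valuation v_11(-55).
v_11(-55) = 1

v_11(n) is the largest exponent k such that 11^k divides n. Factor out: -55 = -11^1 · 5. (Sign doesn't affect v_p.) So v_11(-55) = 1.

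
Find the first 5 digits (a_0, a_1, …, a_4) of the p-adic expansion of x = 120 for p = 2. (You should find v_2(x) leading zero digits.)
(a_0, …, a_4) = (0, 0, 0, 1, 1)

v_2(120) = 3, so a_0 = ... = a_2 = 0. Factor out: x = 2^3 · u with u = 15 a unit in ℤ_2. Expand u iteratively via a_{v+i} = u_i mod 2, u_{i+1} = (u_i − a_{v+i})/2:
  u_0 = 15;  a_3 = 1;  u_1 = (u_0 − 1)/2 = 7
  u_1 = 7;  a_4 = 1;  u_2 = (u_1 − 1)/2 = 3
Digits: (0, 0, 0, 1, 1).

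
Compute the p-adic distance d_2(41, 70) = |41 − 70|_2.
d_2(41, 70) = 1

Step 1 — x − y = 41 − 70 = -29. Step 2 — v_2(-29) = 0 (factor: -29 = −(2^0 · 29); the sign does not affect v_p). Step 3 — |x − y|_2 = 2^{0} = 1.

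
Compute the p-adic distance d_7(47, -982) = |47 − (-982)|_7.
d_7(47, -982) = 1/343

Step 1 — x − y = 47 − (-982) = 1029. Step 2 — v_7(1029) = 3 (factor: 1029 = (7^3 · 3); the sign does not affect v_p). Step 3 — |x − y|_7 = 7^{-3} = 1/343.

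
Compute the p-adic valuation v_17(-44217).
v_17(-44217) = 3

v_17(n) is the largest exponent k such that 17^k divides n. Factor out: -44217 = -17^3 · 9. (Sign doesn't affect v_p.) So v_17(-44217) = 3.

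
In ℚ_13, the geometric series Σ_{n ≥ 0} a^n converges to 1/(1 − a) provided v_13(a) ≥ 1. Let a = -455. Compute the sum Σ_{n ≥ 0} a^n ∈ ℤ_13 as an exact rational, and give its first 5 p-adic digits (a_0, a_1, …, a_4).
Σ a^n = 1/(1 − a) = 1/456;  first 5 digits = (1, 4, 0, 2, 7)

v_13(a) = 1 ≥ 1, so the series converges in ℤ_13 to 1/(1 − a) = 1/(1 − (-455)) = 1/456. Expand this rational in ℤ_13: compute digits iteratively via d_i = x_i mod 13, x_{i+1} = (x_i − d_i)/13. The first 5 digits are (1, 4, 0, 2, 7).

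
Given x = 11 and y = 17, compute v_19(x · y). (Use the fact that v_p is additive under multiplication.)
v_19(187) = 0

v_p(x) = 0 (factor: 11 = 19^0 · 11); v_p(y) = 0 (factor: 17 = 19^0 · 17). Additivity: v_p(xy) = v_p(x) + v_p(y) = 0 + 0 = 0. (Direct check: xy = 187 = 19^0 · (187).)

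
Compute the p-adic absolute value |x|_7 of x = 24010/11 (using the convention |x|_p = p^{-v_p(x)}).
|24010/11|_7 = 1/2401

Step 1 — compute v_7(x) by factoring powers of 7 out of the numerator and denominator: v_7(24010/11) = 4. Step 2 — apply |x|_p = p^{-v_p(x)} = 7^{-4} = 1/2401.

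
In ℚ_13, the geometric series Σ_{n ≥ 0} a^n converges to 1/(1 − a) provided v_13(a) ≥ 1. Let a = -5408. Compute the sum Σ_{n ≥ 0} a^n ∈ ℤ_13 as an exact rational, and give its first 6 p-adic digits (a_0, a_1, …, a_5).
Σ a^n = 1/(1 − a) = 1/5409;  first 6 digits = (1, 0, 7, 10, 9, 0)

v_13(a) = 2 ≥ 1, so the series converges in ℤ_13 to 1/(1 − a) = 1/(1 − (-5408)) = 1/5409. Expand this rational in ℤ_13: compute digits iteratively via d_i = x_i mod 13, x_{i+1} = (x_i − d_i)/13. The first 6 digits are (1, 0, 7, 10, 9, 0).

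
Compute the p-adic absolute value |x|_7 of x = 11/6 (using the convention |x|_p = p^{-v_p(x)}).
|11/6|_7 = 1

Step 1 — compute v_7(x) by factoring powers of 7 out of the numerator and denominator: v_7(11/6) = 0. Step 2 — apply |x|_p = p^{-v_p(x)} = 7^{0} = 1.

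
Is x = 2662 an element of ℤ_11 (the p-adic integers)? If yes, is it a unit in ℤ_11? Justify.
x ∈ ℤ_11 but not a unit; v_11(x) = 3 > 0

ℤ_11 = {x ∈ ℚ_11 : v_11(x) ≥ 0} and ℤ_11^× = {x ∈ ℤ_11 : v_11(x) = 0}. Here v_11(2662) = v_11(num) − v_11(den) = 3; compare against these criteria.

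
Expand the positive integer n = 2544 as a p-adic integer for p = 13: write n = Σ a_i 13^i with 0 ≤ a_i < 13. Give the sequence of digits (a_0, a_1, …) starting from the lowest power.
(a_0, a_1, …) = (9, 0, 2, 1)

Repeated division by 13 gives the digits low-to-high: 2544 = 9 + 2·13^2 + 1·13^3. Digit sequence: (9, 0, 2, 1).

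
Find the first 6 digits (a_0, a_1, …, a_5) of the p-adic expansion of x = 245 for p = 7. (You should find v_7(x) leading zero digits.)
(a_0, …, a_5) = (0, 0, 5, 0, 0, 0)

v_7(245) = 2, so a_0 = ... = a_1 = 0. Factor out: x = 7^2 · u with u = 5 a unit in ℤ_7. Expand u iteratively via a_{v+i} = u_i mod 7, u_{i+1} = (u_i − a_{v+i})/7:
  u_0 = 5;  a_2 = 5;  u_1 = (u_0 − 5)/7 = 0
  u_1 = 0;  a_3 = 0;  u_2 = (u_1 − 0)/7 = 0
  u_2 = 0;  a_4 = 0;  u_3 = (u_2 − 0)/7 = 0
  u_3 = 0;  a_5 = 0;  u_4 = (u_3 − 0)/7 = 0
Digits: (0, 0, 5, 0, 0, 0).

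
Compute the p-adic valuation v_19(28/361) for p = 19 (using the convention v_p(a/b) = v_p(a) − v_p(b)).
v_19(28/361) = -2

Factor powers of 19 from the numerator and denominator of the reduced fraction: 28 = 19^0 · 28 and 361 = 19^2 · 1. Apply v_p(a/b) = v_p(a) − v_p(b): v_19(28/361) = 0 − 2 = -2.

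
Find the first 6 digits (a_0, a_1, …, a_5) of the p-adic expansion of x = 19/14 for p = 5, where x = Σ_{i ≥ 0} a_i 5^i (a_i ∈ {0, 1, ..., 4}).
(a_0, …, a_5) = (1, 4, 1, 0, 1, 3)

v_5(19/14) = 0 (numerator and denominator both coprime to 5), so x ∈ ℤ_5^×. Compute digits iteratively via a_i = x_i mod 5, x_{i+1} = (x_i − a_i)/5, with x_0 = x:
  x_0 = 19/14;  a_0 = 1;  x_1 = (x_0 − 1)/5 = 1/14
  x_1 = 1/14;  a_1 = 4;  x_2 = (x_1 − 4)/5 = -11/14
  x_2 = -11/14;  a_2 = 1;  x_3 = (x_2 − 1)/5 = -5/14
  x_3 = -5/14;  a_3 = 0;  x_4 = (x_3 − 0)/5 = -1/14
  x_4 = -1/14;  a_4 = 1;  x_5 = (x_4 − 1)/5 = -3/14
  x_5 = -3/14;  a_5 = 3;  x_6 = (x_5 − 3)/5 = -9/14
Digits: (1, 4, 1, 0, 1, 3).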